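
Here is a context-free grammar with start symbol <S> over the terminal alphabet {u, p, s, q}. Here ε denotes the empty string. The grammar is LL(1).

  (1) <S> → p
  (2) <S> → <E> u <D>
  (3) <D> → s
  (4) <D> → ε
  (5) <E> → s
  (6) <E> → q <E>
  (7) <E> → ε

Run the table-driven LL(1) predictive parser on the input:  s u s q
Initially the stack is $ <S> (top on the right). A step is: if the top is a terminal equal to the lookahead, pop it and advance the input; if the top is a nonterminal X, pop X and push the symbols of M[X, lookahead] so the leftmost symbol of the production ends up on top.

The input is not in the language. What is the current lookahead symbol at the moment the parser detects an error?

q

step 1: stack=$ <S>  input=s u s q $  — expand <S> → <E> u <D>
step 2: stack=$ <D> u <E>  input=s u s q $  — expand <E> → s
step 3: stack=$ <D> u s  input=s u s q $  — match s
step 4: stack=$ <D> u  input=u s q $  — match u
step 5: stack=$ <D>  input=s q $  — expand <D> → s
step 6: stack=$ s  input=s q $  — match s
step 7: stack=$  input=q $  — error: stack empty but input remains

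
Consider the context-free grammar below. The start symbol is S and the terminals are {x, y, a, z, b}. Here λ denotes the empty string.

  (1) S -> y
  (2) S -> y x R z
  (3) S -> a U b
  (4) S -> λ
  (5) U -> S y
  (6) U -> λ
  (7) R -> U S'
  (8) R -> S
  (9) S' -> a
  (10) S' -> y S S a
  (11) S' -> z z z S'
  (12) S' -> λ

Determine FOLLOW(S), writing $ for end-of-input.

{$, a, y, z}

FIRST(S): from S->y we get {y}; from S->y x R z we get {y}; from S->a U b we get {a}; from S->λ we get {λ}. So FIRST(S) = {λ, a, y}.
FIRST(S'): from S'->a we get {a}; from S'->y S S a we get {y}; from S'->z z z S' we get {z}; from S'->λ we get {λ}. So FIRST(S') = {λ, a, y, z}.
FIRST(U): from U->S y we get {a, y}; from U->λ we get {λ}. So FIRST(U) = {λ, a, y}.
FIRST(R): from R->U S' we get {λ, a, y, z}; from R->S we get {λ, a, y}. So FIRST(R) = {λ, a, y, z}.
FOLLOW(S) includes $ since S is the start symbol.
FOLLOW(R): in S->y x R z, R is followed by z with FIRST {z}. Thus FOLLOW(R) = {z}.
FOLLOW(S): in U->S y, S is followed by y with FIRST {y}; in R->S, the suffix after S is empty, so FOLLOW(S) ⊇ FOLLOW(R) = {z}; in S'->y S S a (occurrence 1), S is followed by S a with FIRST {a, y}; in S'->y S S a (occurrence 2), S is followed by a with FIRST {a}. Thus FOLLOW(S) = {$, a, y, z}.
FOLLOW(U): in S->a U b, U is followed by b with FIRST {b}; in R->U S', U is followed by S' with FIRST {λ, a, y, z}; in R->U S', the suffix after U is nullable, so FOLLOW(U) ⊇ FOLLOW(R) = {z}. Thus FOLLOW(U) = {a, b, y, z}.
FOLLOW(S'): in R->U S', the suffix after S' is empty, so FOLLOW(S') ⊇ FOLLOW(R) = {z}; in S'->z z z S', the suffix after S' is empty (adds nothing new). Thus FOLLOW(S') = {z}.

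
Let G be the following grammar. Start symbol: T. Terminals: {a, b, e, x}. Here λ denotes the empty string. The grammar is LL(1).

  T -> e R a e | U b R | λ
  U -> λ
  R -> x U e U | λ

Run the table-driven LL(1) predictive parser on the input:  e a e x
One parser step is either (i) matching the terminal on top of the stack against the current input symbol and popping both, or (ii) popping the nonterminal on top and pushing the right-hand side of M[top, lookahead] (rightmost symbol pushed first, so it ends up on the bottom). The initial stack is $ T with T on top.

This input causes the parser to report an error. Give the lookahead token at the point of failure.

step 1: stack=$ T  input=e a e x $  — expand T -> e R a e
step 2: stack=$ e a R e  input=e a e x $  — match e
step 3: stack=$ e a R  input=a e x $  — expand R -> λ
step 4: stack=$ e a  input=a e x $  — match a
step 5: stack=$ e  input=e x $  — match e
step 6: stack=$  input=x $  — error: stack empty but input remains

x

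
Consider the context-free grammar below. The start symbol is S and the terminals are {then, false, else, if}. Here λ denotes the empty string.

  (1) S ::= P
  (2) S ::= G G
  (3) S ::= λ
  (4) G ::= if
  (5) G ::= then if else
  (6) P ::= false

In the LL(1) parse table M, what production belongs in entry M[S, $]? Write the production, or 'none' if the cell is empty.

FIRST(G): from G::=if we get {if}; from G::=then if else we get {then}. So FIRST(G) = {if, then}.
FIRST(P): from P::=false we get {false}. So FIRST(P) = {false}.
FIRST(S): from S::=P we get {false}; from S::=G G we get {if, then}; from S::=λ we get {λ}. So FIRST(S) = {λ, false, if, then}.
FOLLOW(S) includes $ since S is the start symbol.
FOLLOW(S): S appears on no right-hand side. Thus FOLLOW(S) = {$}.
For S ::= P: FIRST(P) = {false}, so it goes in M[S, t] for t ∈ {false}.
For S ::= G G: FIRST(G G) = {if, then}, so it goes in M[S, t] for t ∈ {if, then}.
For S ::= λ: FIRST(λ) = {λ}, so it goes in M[S, t] for t ∈ {}; since λ ∈ FIRST, also for every t ∈ FOLLOW(S) = {$}.

S ::= λ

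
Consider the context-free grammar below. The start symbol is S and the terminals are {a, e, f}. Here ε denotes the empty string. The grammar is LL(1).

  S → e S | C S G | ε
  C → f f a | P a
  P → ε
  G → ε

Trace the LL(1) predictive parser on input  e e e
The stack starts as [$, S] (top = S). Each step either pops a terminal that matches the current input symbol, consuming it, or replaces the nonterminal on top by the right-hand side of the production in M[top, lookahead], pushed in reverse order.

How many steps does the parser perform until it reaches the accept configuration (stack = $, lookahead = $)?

     Stack  Input    Action
  1  $ S    e e e $  expand S → e S
  2  $ S e  e e e $  match e
  3  $ S    e e $    expand S → e S
  4  $ S e  e e $    match e
  5  $ S    e $      expand S → e S
  6  $ S e  e $      match e
  7  $ S    $        expand S → ε
Accept reached after 7 steps.

7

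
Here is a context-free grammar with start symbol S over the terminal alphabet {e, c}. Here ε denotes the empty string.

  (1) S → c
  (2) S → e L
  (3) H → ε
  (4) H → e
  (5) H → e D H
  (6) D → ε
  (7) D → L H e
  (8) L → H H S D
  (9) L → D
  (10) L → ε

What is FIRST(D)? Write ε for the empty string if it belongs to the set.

FIRST(S) = {c, e}
FIRST(H) = {ε, e}
FIRST(D) = {ε, c, e}  (via L H e)
FIRST(L) = {ε, c, e}  (via H H S D, D)

{ε, c, e}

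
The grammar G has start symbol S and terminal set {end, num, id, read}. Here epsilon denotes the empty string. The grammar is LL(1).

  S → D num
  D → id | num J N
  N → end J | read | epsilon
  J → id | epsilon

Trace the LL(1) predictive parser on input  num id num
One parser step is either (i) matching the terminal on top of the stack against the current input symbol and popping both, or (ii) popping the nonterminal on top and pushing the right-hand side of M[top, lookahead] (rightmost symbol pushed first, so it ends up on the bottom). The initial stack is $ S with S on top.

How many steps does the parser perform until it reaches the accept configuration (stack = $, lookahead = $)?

7

     Stack          Input         Action
  1  $ S            num id num $  expand S → D num
  2  $ num D        num id num $  expand D → num J N
  3  $ num N J num  num id num $  match num
  4  $ num N J      id num $      expand J → id
  5  $ num N id     id num $      match id
  6  $ num N        num $         expand N → epsilon
  7  $ num          num $         match num
Accept reached after 7 steps.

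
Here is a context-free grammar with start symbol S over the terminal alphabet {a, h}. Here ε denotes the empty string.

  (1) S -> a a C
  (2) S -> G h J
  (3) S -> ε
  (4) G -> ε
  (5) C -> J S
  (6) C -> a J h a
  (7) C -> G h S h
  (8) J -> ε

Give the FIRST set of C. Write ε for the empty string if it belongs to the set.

FIRST(G): from G->ε we get {ε}. So FIRST(G) = {ε}.
FIRST(J): from J->ε we get {ε}. So FIRST(J) = {ε}.
FIRST(S): from S->a a C we get {a}; from S->G h J we get {h}; from S->ε we get {ε}. So FIRST(S) = {ε, a, h}.
FIRST(C): from C->J S we get {ε, a, h}; from C->a J h a we get {a}; from C->G h S h we get {h}. So FIRST(C) = {ε, a, h}.

{ε, a, h}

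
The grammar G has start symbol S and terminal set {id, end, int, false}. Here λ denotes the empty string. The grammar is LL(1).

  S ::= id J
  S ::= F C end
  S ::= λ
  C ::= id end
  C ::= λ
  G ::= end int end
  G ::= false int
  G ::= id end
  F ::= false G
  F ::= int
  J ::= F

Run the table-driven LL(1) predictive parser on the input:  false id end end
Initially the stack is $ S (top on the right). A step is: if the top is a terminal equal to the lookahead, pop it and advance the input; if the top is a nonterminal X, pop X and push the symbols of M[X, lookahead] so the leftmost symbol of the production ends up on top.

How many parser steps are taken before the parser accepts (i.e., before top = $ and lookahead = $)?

step 1: stack=$ S  input=false id end end $  — expand S ::= F C end
step 2: stack=$ end C F  input=false id end end $  — expand F ::= false G
step 3: stack=$ end C G false  input=false id end end $  — match false
step 4: stack=$ end C G  input=id end end $  — expand G ::= id end
step 5: stack=$ end C end id  input=id end end $  — match id
step 6: stack=$ end C end  input=end end $  — match end
step 7: stack=$ end C  input=end $  — expand C ::= λ
step 8: stack=$ end  input=end $  — match end
Accept reached after 8 steps.

8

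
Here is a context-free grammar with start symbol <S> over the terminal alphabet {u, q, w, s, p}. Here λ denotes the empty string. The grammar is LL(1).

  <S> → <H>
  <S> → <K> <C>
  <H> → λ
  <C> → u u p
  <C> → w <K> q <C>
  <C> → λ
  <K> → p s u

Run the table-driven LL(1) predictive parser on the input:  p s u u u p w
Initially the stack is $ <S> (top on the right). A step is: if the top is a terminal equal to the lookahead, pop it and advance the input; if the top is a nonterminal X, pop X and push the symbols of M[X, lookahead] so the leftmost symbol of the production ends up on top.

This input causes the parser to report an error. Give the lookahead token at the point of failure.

w

step 1: stack=$ <S>  input=p s u u u p w $  — expand <S> → <K> <C>
step 2: stack=$ <C> <K>  input=p s u u u p w $  — expand <K> → p s u
step 3: stack=$ <C> u s p  input=p s u u u p w $  — match p
step 4: stack=$ <C> u s  input=s u u u p w $  — match s
step 5: stack=$ <C> u  input=u u u p w $  — match u
step 6: stack=$ <C>  input=u u p w $  — expand <C> → u u p
step 7: stack=$ p u u  input=u u p w $  — match u
step 8: stack=$ p u  input=u p w $  — match u
step 9: stack=$ p  input=p w $  — match p
step 10: stack=$  input=w $  — error: stack empty but input remains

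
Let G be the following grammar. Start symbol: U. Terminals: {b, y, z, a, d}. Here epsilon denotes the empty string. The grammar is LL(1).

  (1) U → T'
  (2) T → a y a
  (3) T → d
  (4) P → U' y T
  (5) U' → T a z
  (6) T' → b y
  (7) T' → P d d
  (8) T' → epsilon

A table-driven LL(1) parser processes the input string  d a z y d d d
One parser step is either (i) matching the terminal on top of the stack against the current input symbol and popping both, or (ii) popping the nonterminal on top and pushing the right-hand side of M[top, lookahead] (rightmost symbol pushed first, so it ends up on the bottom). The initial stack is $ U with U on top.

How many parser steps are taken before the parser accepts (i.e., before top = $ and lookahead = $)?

13

      Stack            Input            Action
   1  $ U              d a z y d d d $  expand U → T'
   2  $ T'             d a z y d d d $  expand T' → P d d
   3  $ d d P          d a z y d d d $  expand P → U' y T
   4  $ d d T y U'     d a z y d d d $  expand U' → T a z
   5  $ d d T y z a T  d a z y d d d $  expand T → d
   6  $ d d T y z a d  d a z y d d d $  match d
   7  $ d d T y z a    a z y d d d $    match a
   8  $ d d T y z      z y d d d $      match z
   9  $ d d T y        y d d d $        match y
  10  $ d d T          d d d $          expand T → d
  11  $ d d d          d d d $          match d
  12  $ d d            d d $            match d
  13  $ d              d $              match d
Accept reached after 13 steps.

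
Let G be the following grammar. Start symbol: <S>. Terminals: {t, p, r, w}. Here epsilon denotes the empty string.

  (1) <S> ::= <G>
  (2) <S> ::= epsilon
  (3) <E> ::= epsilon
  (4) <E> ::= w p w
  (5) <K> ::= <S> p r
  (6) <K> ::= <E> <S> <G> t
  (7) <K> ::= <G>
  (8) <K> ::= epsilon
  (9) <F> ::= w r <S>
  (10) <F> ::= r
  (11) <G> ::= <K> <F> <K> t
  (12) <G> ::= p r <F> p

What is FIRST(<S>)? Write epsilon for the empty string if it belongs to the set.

{epsilon, p, r, w}

FIRST(<E>) = {epsilon, w}
FIRST(<F>) = {r, w}
FIRST(<S>) = {epsilon, p, r, w}  (via <G>)
FIRST(<K>) = {epsilon, p, r, w}  (via <S> p r, <E> <S> <G> t, <G>)
FIRST(<G>) = {p, r, w}  (via <K> <F> <K> t)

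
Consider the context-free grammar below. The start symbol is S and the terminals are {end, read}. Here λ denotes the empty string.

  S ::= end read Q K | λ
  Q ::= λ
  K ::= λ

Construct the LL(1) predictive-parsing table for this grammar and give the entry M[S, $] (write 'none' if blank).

S ::= λ

FIRST(S) = {λ, end}
FIRST(Q) = {λ}
FIRST(K) = {λ}
FOLLOW(S) includes $ since S is the start symbol.
FOLLOW(S): S appears on no right-hand side. Thus FOLLOW(S) = {$}.
For S ::= end read Q K: FIRST(end read Q K) = {end}, so it goes in M[S, t] for t ∈ {end}.
For S ::= λ: FIRST(λ) = {λ}, so it goes in M[S, t] for t ∈ {}; since λ ∈ FIRST, also for every t ∈ FOLLOW(S) = {$}.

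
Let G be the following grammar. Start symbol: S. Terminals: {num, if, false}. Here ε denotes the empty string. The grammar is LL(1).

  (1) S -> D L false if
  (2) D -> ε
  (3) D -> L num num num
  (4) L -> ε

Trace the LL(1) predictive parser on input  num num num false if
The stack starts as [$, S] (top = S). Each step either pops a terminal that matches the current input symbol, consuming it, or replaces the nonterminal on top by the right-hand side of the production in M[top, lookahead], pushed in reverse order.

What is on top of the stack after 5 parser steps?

num

     Stack                       Input                   Action
  1  $ S                         num num num false if $  expand S -> D L false if
  2  $ if false L D              num num num false if $  expand D -> L num num num
  3  $ if false L num num num L  num num num false if $  expand L -> ε
  4  $ if false L num num num    num num num false if $  match num
  5  $ if false L num num        num num false if $      match num
Stack after step 5: $ if false L num (top = num).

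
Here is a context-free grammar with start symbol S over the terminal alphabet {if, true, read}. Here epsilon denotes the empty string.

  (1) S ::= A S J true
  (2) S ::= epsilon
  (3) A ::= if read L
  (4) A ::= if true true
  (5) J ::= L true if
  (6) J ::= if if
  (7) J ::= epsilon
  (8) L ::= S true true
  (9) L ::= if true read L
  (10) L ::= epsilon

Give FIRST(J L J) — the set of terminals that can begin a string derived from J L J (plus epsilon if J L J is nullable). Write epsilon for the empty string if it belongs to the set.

FIRST(A): from A::=if read L we get {if}; from A::=if true true we get {if}. So FIRST(A) = {if}.
FIRST(S): from S::=A S J true we get {if}; from S::=epsilon we get {epsilon}. So FIRST(S) = {epsilon, if}.
FIRST(L): from L::=S true true we get {if, true}; from L::=if true read L we get {if}; from L::=epsilon we get {epsilon}. So FIRST(L) = {epsilon, if, true}.
FIRST(J): from J::=L true if we get {if, true}; from J::=if if we get {if}; from J::=epsilon we get {epsilon}. So FIRST(J) = {epsilon, if, true}.
FIRST(J L J): take FIRST of each symbol in turn, carrying on past any symbol whose FIRST contains epsilon; result {epsilon, if, true}.

{epsilon, if, true}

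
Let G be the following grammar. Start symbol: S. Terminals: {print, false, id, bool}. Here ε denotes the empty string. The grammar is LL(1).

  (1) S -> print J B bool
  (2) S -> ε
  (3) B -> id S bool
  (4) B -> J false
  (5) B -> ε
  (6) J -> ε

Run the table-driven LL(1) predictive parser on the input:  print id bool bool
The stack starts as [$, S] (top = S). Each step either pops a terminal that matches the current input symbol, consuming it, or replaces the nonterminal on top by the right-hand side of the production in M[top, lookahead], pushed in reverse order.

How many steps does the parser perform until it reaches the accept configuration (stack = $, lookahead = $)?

8

step 1: stack=$ S  input=print id bool bool $  — expand S -> print J B bool
step 2: stack=$ bool B J print  input=print id bool bool $  — match print
step 3: stack=$ bool B J  input=id bool bool $  — expand J -> ε
step 4: stack=$ bool B  input=id bool bool $  — expand B -> id S bool
step 5: stack=$ bool bool S id  input=id bool bool $  — match id
step 6: stack=$ bool bool S  input=bool bool $  — expand S -> ε
step 7: stack=$ bool bool  input=bool bool $  — match bool
step 8: stack=$ bool  input=bool $  — match bool
Accept reached after 8 steps.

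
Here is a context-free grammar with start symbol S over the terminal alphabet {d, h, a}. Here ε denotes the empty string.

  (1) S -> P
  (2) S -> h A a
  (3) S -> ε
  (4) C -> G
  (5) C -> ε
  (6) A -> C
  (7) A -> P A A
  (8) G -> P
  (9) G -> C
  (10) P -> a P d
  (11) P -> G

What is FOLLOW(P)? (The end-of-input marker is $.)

{$, a, d}

FIRST(S) = {ε, a, h}  (via P)
FIRST(C) = {ε, a}  (via G)
FIRST(A) = {ε, a}  (via C, P A A)
FIRST(G) = {ε, a}  (via P, C)
FIRST(P) = {ε, a}  (via G)
FOLLOW(S) includes $ since S is the start symbol.
FOLLOW(S): S appears on no right-hand side. Thus FOLLOW(S) = {$}.
FOLLOW(A): in S->h A a, A is followed by a with FIRST {a}; in A->P A A (occurrence 1), A is followed by A with FIRST {ε, a}; in A->P A A (occurrence 1), the suffix after A is nullable (adds nothing new); in A->P A A (occurrence 2), the suffix after A is empty (adds nothing new). Thus FOLLOW(A) = {a}.
FOLLOW(C): in A->C, the suffix after C is empty, so FOLLOW(C) ⊇ FOLLOW(A) = {a}; in G->C, the suffix after C is empty, so FOLLOW(C) ⊇ FOLLOW(G) = {$, a, d}. Thus FOLLOW(C) = {$, a, d}.
FOLLOW(G): in C->G, the suffix after G is empty, so FOLLOW(G) ⊇ FOLLOW(C) = {$, a, d}; in P->G, the suffix after G is empty, so FOLLOW(G) ⊇ FOLLOW(P) = {$, a, d}. Thus FOLLOW(G) = {$, a, d}.
FOLLOW(P): in S->P, the suffix after P is empty, so FOLLOW(P) ⊇ FOLLOW(S) = {$}; in A->P A A, P is followed by A A with FIRST {ε, a}; in A->P A A, the suffix after P is nullable, so FOLLOW(P) ⊇ FOLLOW(A) = {a}; in G->P, the suffix after P is empty, so FOLLOW(P) ⊇ FOLLOW(G) = {$, a, d}; in P->a P d, P is followed by d with FIRST {d}. Thus FOLLOW(P) = {$, a, d}.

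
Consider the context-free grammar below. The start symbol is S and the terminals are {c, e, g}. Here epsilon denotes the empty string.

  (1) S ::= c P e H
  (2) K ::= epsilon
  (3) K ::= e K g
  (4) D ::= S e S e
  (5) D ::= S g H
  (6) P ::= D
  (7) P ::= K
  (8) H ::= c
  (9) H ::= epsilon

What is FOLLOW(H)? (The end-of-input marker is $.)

FIRST(S) = {c}
FIRST(K) = {epsilon, e}
FIRST(H) = {epsilon, c}
FIRST(D) = {c}  (via S e S e, S g H)
FIRST(P) = {epsilon, c, e}  (via D, K)
FOLLOW(S) includes $ since S is the start symbol.
FOLLOW(S): in D::=S e S e (occurrence 1), S is followed by e S e with FIRST {e}; in D::=S e S e (occurrence 2), S is followed by e with FIRST {e}; in D::=S g H, S is followed by g H with FIRST {g}. Thus FOLLOW(S) = {$, e, g}.
FOLLOW(P): in S::=c P e H, P is followed by e H with FIRST {e}. Thus FOLLOW(P) = {e}.
FOLLOW(K): in K::=e K g, K is followed by g with FIRST {g}; in P::=K, the suffix after K is empty, so FOLLOW(K) ⊇ FOLLOW(P) = {e}. Thus FOLLOW(K) = {e, g}.
FOLLOW(D): in P::=D, the suffix after D is empty, so FOLLOW(D) ⊇ FOLLOW(P) = {e}. Thus FOLLOW(D) = {e}.
FOLLOW(H): in S::=c P e H, the suffix after H is empty, so FOLLOW(H) ⊇ FOLLOW(S) = {$, e, g}; in D::=S g H, the suffix after H is empty, so FOLLOW(H) ⊇ FOLLOW(D) = {e}. Thus FOLLOW(H) = {$, e, g}.

{$, e, g}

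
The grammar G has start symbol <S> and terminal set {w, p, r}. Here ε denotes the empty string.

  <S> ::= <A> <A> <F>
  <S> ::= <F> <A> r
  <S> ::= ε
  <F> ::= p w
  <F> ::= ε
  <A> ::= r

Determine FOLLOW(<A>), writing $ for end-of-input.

{$, p, r}

FIRST(<F>) = {ε, p}
FIRST(<A>) = {r}
FIRST(<S>) = {ε, p, r}  (via <A> <A> <F>, <F> <A> r)
FOLLOW(<S>) includes $ since <S> is the start symbol.
FOLLOW(<S>): <S> appears on no right-hand side. Thus FOLLOW(<S>) = {$}.
FOLLOW(<F>): in <S>::=<A> <A> <F>, the suffix after <F> is empty, so FOLLOW(<F>) ⊇ FOLLOW(<S>) = {$}; in <S>::=<F> <A> r, <F> is followed by <A> r with FIRST {r}. Thus FOLLOW(<F>) = {$, r}.
FOLLOW(<A>): in <S>::=<A> <A> <F> (occurrence 1), <A> is followed by <A> <F> with FIRST {r}; in <S>::=<A> <A> <F> (occurrence 2), <A> is followed by <F> with FIRST {ε, p}; in <S>::=<A> <A> <F> (occurrence 2), the suffix after <A> is nullable, so FOLLOW(<A>) ⊇ FOLLOW(<S>) = {$}; in <S>::=<F> <A> r, <A> is followed by r with FIRST {r}. Thus FOLLOW(<A>) = {$, p, r}.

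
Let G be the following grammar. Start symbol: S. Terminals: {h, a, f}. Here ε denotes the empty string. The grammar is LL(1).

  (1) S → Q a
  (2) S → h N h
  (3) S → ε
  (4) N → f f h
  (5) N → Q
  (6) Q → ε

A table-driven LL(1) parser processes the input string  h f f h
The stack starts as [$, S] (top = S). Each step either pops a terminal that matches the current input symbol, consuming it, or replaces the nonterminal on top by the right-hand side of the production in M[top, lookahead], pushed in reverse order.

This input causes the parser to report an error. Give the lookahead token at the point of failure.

     Stack      Input      Action
  1  $ S        h f f h $  expand S → h N h
  2  $ h N h    h f f h $  match h
  3  $ h N      f f h $    expand N → f f h
  4  $ h h f f  f f h $    match f
  5  $ h h f    f h $      match f
  6  $ h h      h $        match h
  7  $ h        $          error: top is terminal h but lookahead is $

$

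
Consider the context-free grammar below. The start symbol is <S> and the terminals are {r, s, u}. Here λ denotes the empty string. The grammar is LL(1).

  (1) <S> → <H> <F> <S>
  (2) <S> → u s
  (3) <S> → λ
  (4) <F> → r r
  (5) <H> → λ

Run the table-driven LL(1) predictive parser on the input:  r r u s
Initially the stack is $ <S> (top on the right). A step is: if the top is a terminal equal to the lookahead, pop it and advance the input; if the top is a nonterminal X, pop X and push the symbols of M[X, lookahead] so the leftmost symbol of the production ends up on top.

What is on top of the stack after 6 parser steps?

u

step 1: stack=$ <S>  input=r r u s $  — expand <S> → <H> <F> <S>
step 2: stack=$ <S> <F> <H>  input=r r u s $  — expand <H> → λ
step 3: stack=$ <S> <F>  input=r r u s $  — expand <F> → r r
step 4: stack=$ <S> r r  input=r r u s $  — match r
step 5: stack=$ <S> r  input=r u s $  — match r
step 6: stack=$ <S>  input=u s $  — expand <S> → u s
Stack after step 6: $ s u (top = u).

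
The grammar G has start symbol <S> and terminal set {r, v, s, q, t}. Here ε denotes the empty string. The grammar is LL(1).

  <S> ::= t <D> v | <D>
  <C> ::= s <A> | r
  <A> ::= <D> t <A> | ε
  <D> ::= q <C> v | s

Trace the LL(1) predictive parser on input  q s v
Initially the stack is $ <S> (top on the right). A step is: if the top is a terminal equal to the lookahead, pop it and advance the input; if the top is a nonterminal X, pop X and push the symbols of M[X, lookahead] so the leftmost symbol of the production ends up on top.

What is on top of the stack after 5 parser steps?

step 1: stack=$ <S>  input=q s v $  — expand <S> ::= <D>
step 2: stack=$ <D>  input=q s v $  — expand <D> ::= q <C> v
step 3: stack=$ v <C> q  input=q s v $  — match q
step 4: stack=$ v <C>  input=s v $  — expand <C> ::= s <A>
step 5: stack=$ v <A> s  input=s v $  — match s
Stack after step 5: $ v <A> (top = <A>).

<A>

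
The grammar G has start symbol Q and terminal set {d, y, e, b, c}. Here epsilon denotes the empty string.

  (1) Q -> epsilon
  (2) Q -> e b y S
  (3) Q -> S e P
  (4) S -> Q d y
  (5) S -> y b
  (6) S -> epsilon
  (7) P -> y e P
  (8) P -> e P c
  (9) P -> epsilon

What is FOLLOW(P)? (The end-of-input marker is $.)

FIRST(P): from P->y e P we get {y}; from P->e P c we get {e}; from P->epsilon we get {epsilon}. So FIRST(P) = {epsilon, e, y}.
FIRST(Q): from Q->epsilon we get {epsilon}; from Q->e b y S we get {e}; from Q->S e P we get {d, e, y}. So FIRST(Q) = {epsilon, d, e, y}.
FIRST(S): from S->Q d y we get {d, e, y}; from S->y b we get {y}; from S->epsilon we get {epsilon}. So FIRST(S) = {epsilon, d, e, y}.
FOLLOW(Q) includes $ since Q is the start symbol.
FOLLOW(Q): in S->Q d y, Q is followed by d y with FIRST {d}. Thus FOLLOW(Q) = {$, d}.
FOLLOW(S): in Q->e b y S, the suffix after S is empty, so FOLLOW(S) ⊇ FOLLOW(Q) = {$, d}; in Q->S e P, S is followed by e P with FIRST {e}. Thus FOLLOW(S) = {$, d, e}.
FOLLOW(P): in Q->S e P, the suffix after P is empty, so FOLLOW(P) ⊇ FOLLOW(Q) = {$, d}; in P->y e P, the suffix after P is empty (adds nothing new); in P->e P c, P is followed by c with FIRST {c}. Thus FOLLOW(P) = {$, c, d}.

{$, c, d}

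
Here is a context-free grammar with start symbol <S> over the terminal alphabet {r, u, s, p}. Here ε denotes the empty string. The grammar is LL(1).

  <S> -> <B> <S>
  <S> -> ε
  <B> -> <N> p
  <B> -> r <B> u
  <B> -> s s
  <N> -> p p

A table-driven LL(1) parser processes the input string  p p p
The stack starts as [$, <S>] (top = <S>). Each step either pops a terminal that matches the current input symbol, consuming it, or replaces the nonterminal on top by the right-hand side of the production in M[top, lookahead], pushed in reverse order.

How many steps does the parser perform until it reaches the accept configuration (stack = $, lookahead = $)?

     Stack        Input    Action
  1  $ <S>        p p p $  expand <S> -> <B> <S>
  2  $ <S> <B>    p p p $  expand <B> -> <N> p
  3  $ <S> p <N>  p p p $  expand <N> -> p p
  4  $ <S> p p p  p p p $  match p
  5  $ <S> p p    p p $    match p
  6  $ <S> p      p $      match p
  7  $ <S>        $        expand <S> -> ε
Accept reached after 7 steps.

7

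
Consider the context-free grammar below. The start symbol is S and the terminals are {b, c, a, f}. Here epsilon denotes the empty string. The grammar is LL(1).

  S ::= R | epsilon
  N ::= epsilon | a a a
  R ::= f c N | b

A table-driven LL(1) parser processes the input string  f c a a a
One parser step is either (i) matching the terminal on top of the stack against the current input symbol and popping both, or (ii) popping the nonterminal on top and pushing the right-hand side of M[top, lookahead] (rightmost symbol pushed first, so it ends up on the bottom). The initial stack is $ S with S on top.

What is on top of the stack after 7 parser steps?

a

step 1: stack=$ S  input=f c a a a $  — expand S ::= R
step 2: stack=$ R  input=f c a a a $  — expand R ::= f c N
step 3: stack=$ N c f  input=f c a a a $  — match f
step 4: stack=$ N c  input=c a a a $  — match c
step 5: stack=$ N  input=a a a $  — expand N ::= a a a
step 6: stack=$ a a a  input=a a a $  — match a
step 7: stack=$ a a  input=a a $  — match a
Stack after step 7: $ a (top = a).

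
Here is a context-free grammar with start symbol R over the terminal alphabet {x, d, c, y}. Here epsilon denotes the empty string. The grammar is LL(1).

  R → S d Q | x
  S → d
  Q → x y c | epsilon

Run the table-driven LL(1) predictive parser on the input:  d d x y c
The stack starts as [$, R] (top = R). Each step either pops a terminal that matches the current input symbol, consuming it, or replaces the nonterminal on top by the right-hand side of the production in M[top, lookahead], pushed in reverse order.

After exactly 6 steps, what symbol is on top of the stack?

y

step 1: stack=$ R  input=d d x y c $  — expand R → S d Q
step 2: stack=$ Q d S  input=d d x y c $  — expand S → d
step 3: stack=$ Q d d  input=d d x y c $  — match d
step 4: stack=$ Q d  input=d x y c $  — match d
step 5: stack=$ Q  input=x y c $  — expand Q → x y c
step 6: stack=$ c y x  input=x y c $  — match x
Stack after step 6: $ c y (top = y).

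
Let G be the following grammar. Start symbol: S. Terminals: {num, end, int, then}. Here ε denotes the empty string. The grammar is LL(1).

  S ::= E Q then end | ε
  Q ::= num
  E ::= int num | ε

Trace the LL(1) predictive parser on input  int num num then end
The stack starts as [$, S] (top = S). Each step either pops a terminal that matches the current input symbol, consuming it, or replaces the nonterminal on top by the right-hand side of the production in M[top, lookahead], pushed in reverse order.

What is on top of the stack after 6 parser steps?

step 1: stack=$ S  input=int num num then end $  — expand S ::= E Q then end
step 2: stack=$ end then Q E  input=int num num then end $  — expand E ::= int num
step 3: stack=$ end then Q num int  input=int num num then end $  — match int
step 4: stack=$ end then Q num  input=num num then end $  — match num
step 5: stack=$ end then Q  input=num then end $  — expand Q ::= num
step 6: stack=$ end then num  input=num then end $  — match num
Stack after step 6: $ end then (top = then).

then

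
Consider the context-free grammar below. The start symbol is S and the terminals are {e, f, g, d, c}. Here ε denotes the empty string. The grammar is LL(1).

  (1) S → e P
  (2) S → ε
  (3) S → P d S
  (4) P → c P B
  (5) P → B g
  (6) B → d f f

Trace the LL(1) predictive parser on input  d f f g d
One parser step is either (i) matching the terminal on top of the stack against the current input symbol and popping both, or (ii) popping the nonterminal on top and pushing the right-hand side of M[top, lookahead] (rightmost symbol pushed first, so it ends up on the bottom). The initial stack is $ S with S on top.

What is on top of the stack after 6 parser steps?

g

     Stack          Input        Action
  1  $ S            d f f g d $  expand S → P d S
  2  $ S d P        d f f g d $  expand P → B g
  3  $ S d g B      d f f g d $  expand B → d f f
  4  $ S d g f f d  d f f g d $  match d
  5  $ S d g f f    f f g d $    match f
  6  $ S d g f      f g d $      match f
Stack after step 6: $ S d g (top = g).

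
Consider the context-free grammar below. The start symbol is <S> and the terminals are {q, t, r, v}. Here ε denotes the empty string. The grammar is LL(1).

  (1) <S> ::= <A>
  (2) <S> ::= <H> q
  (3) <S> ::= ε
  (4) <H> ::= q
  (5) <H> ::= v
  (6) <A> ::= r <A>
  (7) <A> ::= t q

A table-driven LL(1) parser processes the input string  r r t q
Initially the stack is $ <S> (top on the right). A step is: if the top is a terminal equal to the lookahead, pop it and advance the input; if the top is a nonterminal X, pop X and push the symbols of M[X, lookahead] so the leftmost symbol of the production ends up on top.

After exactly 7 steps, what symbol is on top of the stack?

     Stack    Input      Action
  1  $ <S>    r r t q $  expand <S> ::= <A>
  2  $ <A>    r r t q $  expand <A> ::= r <A>
  3  $ <A> r  r r t q $  match r
  4  $ <A>    r t q $    expand <A> ::= r <A>
  5  $ <A> r  r t q $    match r
  6  $ <A>    t q $      expand <A> ::= t q
  7  $ q t    t q $      match t
Stack after step 7: $ q (top = q).

q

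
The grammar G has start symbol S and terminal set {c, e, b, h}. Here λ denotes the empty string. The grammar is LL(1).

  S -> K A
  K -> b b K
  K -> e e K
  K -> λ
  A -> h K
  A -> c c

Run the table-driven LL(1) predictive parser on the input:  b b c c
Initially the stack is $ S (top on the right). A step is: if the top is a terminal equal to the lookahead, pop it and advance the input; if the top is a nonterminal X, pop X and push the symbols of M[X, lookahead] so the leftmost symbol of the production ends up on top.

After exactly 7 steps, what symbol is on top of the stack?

     Stack      Input      Action
  1  $ S        b b c c $  expand S -> K A
  2  $ A K      b b c c $  expand K -> b b K
  3  $ A K b b  b b c c $  match b
  4  $ A K b    b c c $    match b
  5  $ A K      c c $      expand K -> λ
  6  $ A        c c $      expand A -> c c
  7  $ c c      c c $      match c
Stack after step 7: $ c (top = c).

c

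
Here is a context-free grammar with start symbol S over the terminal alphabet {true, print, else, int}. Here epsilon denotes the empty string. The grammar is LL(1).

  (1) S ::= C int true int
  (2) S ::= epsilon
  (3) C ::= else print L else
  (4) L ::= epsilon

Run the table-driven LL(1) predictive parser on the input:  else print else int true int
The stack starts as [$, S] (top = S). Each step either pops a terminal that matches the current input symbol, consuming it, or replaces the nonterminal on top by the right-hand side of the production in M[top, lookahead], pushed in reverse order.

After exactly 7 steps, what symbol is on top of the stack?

true

step 1: stack=$ S  input=else print else int true int $  — expand S ::= C int true int
step 2: stack=$ int true int C  input=else print else int true int $  — expand C ::= else print L else
step 3: stack=$ int true int else L print else  input=else print else int true int $  — match else
step 4: stack=$ int true int else L print  input=print else int true int $  — match print
step 5: stack=$ int true int else L  input=else int true int $  — expand L ::= epsilon
step 6: stack=$ int true int else  input=else int true int $  — match else
step 7: stack=$ int true int  input=int true int $  — match int
Stack after step 7: $ int true (top = true).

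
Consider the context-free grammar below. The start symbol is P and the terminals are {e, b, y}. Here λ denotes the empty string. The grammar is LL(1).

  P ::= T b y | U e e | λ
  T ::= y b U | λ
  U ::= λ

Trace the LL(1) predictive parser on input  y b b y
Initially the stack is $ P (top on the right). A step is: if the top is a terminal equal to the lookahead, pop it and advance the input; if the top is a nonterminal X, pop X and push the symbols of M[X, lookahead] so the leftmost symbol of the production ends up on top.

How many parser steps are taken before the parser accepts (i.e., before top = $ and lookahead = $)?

step 1: stack=$ P  input=y b b y $  — expand P ::= T b y
step 2: stack=$ y b T  input=y b b y $  — expand T ::= y b U
step 3: stack=$ y b U b y  input=y b b y $  — match y
step 4: stack=$ y b U b  input=b b y $  — match b
step 5: stack=$ y b U  input=b y $  — expand U ::= λ
step 6: stack=$ y b  input=b y $  — match b
step 7: stack=$ y  input=y $  — match y
Accept reached after 7 steps.

7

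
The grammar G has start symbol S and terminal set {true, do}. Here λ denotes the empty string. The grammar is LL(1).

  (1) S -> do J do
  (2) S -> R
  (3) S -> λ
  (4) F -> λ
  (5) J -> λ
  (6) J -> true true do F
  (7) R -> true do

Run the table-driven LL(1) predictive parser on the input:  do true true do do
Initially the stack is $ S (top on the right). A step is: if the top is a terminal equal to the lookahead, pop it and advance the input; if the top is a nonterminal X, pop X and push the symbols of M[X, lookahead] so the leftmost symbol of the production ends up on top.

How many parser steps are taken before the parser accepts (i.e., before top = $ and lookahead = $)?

step 1: stack=$ S  input=do true true do do $  — expand S -> do J do
step 2: stack=$ do J do  input=do true true do do $  — match do
step 3: stack=$ do J  input=true true do do $  — expand J -> true true do F
step 4: stack=$ do F do true true  input=true true do do $  — match true
step 5: stack=$ do F do true  input=true do do $  — match true
step 6: stack=$ do F do  input=do do $  — match do
step 7: stack=$ do F  input=do $  — expand F -> λ
step 8: stack=$ do  input=do $  — match do
Accept reached after 8 steps.

8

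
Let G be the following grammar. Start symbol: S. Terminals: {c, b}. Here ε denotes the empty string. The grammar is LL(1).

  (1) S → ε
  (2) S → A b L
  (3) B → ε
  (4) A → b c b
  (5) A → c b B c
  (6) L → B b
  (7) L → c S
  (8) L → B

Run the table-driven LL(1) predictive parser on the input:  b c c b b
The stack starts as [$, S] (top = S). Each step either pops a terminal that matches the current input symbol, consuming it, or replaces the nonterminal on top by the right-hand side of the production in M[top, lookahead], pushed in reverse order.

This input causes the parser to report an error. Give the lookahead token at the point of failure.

     Stack        Input        Action
  1  $ S          b c c b b $  expand S → A b L
  2  $ L b A      b c c b b $  expand A → b c b
  3  $ L b b c b  b c c b b $  match b
  4  $ L b b c    c c b b $    match c
  5  $ L b b      c b b $      error: top is terminal b but lookahead is c

c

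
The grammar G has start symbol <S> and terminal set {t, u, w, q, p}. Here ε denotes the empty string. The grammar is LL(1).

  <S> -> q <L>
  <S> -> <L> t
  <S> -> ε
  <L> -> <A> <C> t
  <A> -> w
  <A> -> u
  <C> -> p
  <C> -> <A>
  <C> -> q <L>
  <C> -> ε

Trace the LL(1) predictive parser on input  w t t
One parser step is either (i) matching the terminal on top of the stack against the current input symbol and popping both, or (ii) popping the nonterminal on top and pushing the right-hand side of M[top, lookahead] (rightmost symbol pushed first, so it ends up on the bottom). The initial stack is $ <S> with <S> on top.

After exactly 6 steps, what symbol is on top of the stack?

step 1: stack=$ <S>  input=w t t $  — expand <S> -> <L> t
step 2: stack=$ t <L>  input=w t t $  — expand <L> -> <A> <C> t
step 3: stack=$ t t <C> <A>  input=w t t $  — expand <A> -> w
step 4: stack=$ t t <C> w  input=w t t $  — match w
step 5: stack=$ t t <C>  input=t t $  — expand <C> -> ε
step 6: stack=$ t t  input=t t $  — match t
Stack after step 6: $ t (top = t).

t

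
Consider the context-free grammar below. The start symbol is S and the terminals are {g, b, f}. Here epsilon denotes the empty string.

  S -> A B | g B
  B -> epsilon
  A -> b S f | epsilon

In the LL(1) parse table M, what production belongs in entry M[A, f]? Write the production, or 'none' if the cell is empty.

FIRST(B) = {epsilon}
FIRST(A) = {epsilon, b}
FIRST(S) = {epsilon, b, g}  (via A B)
FOLLOW(S) includes $ since S is the start symbol.
FOLLOW(S): in A->b S f, S is followed by f with FIRST {f}. Thus FOLLOW(S) = {$, f}.
FOLLOW(A): in S->A B, A is followed by B with FIRST {epsilon}; in S->A B, the suffix after A is nullable, so FOLLOW(A) ⊇ FOLLOW(S) = {$, f}. Thus FOLLOW(A) = {$, f}.
For A -> b S f: FIRST(b S f) = {b}, so it goes in M[A, t] for t ∈ {b}.
For A -> epsilon: FIRST(epsilon) = {epsilon}, so it goes in M[A, t] for t ∈ {}; since epsilon ∈ FIRST, also for every t ∈ FOLLOW(A) = {$, f}.

A -> epsilon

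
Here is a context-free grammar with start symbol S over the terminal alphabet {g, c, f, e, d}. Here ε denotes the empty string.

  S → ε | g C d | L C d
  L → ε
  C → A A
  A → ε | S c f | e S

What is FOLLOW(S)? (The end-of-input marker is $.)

{$, c, d, e, g}

FIRST(L) = {ε}
FIRST(S) = {ε, c, d, e, g}  (via L C d)
FIRST(A) = {ε, c, d, e, g}  (via S c f)
FIRST(C) = {ε, c, d, e, g}  (via A A)
FOLLOW(S) includes $ since S is the start symbol.
FOLLOW(L): in S→L C d, L is followed by C d with FIRST {c, d, e, g}. Thus FOLLOW(L) = {c, d, e, g}.
FOLLOW(C): in S→g C d, C is followed by d with FIRST {d}; in S→L C d, C is followed by d with FIRST {d}. Thus FOLLOW(C) = {d}.
FOLLOW(A): in C→A A (occurrence 1), A is followed by A with FIRST {ε, c, d, e, g}; in C→A A (occurrence 1), the suffix after A is nullable, so FOLLOW(A) ⊇ FOLLOW(C) = {d}; in C→A A (occurrence 2), the suffix after A is empty, so FOLLOW(A) ⊇ FOLLOW(C) = {d}. Thus FOLLOW(A) = {c, d, e, g}.
FOLLOW(S): in A→S c f, S is followed by c f with FIRST {c}; in A→e S, the suffix after S is empty, so FOLLOW(S) ⊇ FOLLOW(A) = {c, d, e, g}. Thus FOLLOW(S) = {$, c, d, e, g}.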